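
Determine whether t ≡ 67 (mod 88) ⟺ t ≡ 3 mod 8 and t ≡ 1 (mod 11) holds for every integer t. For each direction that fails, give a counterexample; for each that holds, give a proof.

The biconditional holds.

(⟹) Suppose t ≡ 67 (mod 88); write t = 88j + 67. Since 8 ∣ 88, reducing mod 8 gives t ≡ 67 ≡ 3 (mod 8); since 11 ∣ 88, reducing mod 11 gives t ≡ 67 ≡ 1 (mod 11).

(⟸) Conversely, if t ≡ 3 (mod 8) and t ≡ 1 (mod 11), then by the Chinese remainder theorem t ≡ 67 (mod 88). This is exactly t ≡ 67 (mod 88).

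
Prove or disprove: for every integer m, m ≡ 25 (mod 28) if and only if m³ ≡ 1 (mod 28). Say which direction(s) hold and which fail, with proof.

(⟹) Suppose m ≡ 25 (mod 28). Write m = 28j + 25. Then (28j + 25)³ = 21952j³ + 58800j² + 52500j + 15625 = 28(784j³ + 2100j² + 1875j + 558) + 1, so m³ ≡ 1 (mod 28).

(⟸) This fails: take m = 1. Then 1³ = 1 ≡ 1 (mod 28), yet 1 ≡ 1 (mod 28), not 25.

The forward direction holds; the converse fails.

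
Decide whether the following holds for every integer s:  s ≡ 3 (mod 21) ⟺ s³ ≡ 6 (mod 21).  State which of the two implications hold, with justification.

The forward direction holds; the converse fails.

[⇐] This fails: take s = 6. Then 6³ = 216 ≡ 6 (mod 21), yet 6 ≡ 6 (mod 21), not 3.

[⇒] Suppose s ≡ 3 (mod 21). Write s = 21j + 3. Then (21j + 3)³ = 9261j³ + 3969j² + 567j + 27 = 21(441j³ + 189j² + 27j + 1) + 6, so s³ ≡ 6 (mod 21).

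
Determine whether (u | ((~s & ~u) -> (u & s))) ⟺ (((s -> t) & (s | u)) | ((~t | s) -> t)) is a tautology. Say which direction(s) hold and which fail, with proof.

[⇒] This fails. Under t = F, s = T, u = F, the left side is true but the right side is false.

[⇐] This fails. Under t = T, s = F, u = F, the left side is false but the right side is true.

Neither implication holds.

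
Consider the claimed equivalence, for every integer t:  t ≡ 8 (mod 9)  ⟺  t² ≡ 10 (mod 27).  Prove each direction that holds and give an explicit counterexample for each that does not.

Neither direction holds.

(⇒) This fails: take t = 17. Then 17 ≡ 8 (mod 9), but 17² = 289 ≡ 19 (mod 27), not 10.

(⇐) This fails: take t = 19. Then 19² = 361 ≡ 10 (mod 27), yet 19 ≡ 1 (mod 9), not 8.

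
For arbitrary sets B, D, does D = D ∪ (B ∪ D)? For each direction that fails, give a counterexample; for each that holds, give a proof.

Reverse inclusion. This inclusion fails. Take B = {1}, D = ∅; then 1 ∈ D ∪ (B ∪ D) but 1 ∉ D.

Forward inclusion. Let x ∈ D. Then either x ∈ D and x ∉ B; or x ∈ B ∩ D. In each case x ∈ D ∪ (B ∪ D), so D ⊆ D ∪ (B ∪ D).

(⊆) holds; (⊇) fails.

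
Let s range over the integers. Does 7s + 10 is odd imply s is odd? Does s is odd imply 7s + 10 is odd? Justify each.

[⇐] Suppose s is odd; write s = 2j + 1. Then 7s + 10 = 7·(2j + 1) + 10 = 2·7j + 17, which is odd.

[⇒] Suppose 7s + 10 is odd. Since 7 is odd, 7s and s have the same parity, so 7s + 10 ≡ s + 10 (mod 2). As 10 is even, 7s + 10 is odd exactly when s is odd. Thus s is odd.

Both directions hold; the statement is true.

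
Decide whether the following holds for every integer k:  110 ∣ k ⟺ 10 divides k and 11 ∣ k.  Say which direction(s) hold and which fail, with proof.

Converse. Suppose 10 ∣ k and 11 ∣ k. Any common multiple of 10 and 11 is a multiple of their lcm; here gcd(10, 11) = 1, so lcm(10, 11) = 10·11 = 110, so 110 ∣ k.

Forward direction. If 110 ∣ k, write k = 110q. Since 110 = 11·10, k = 10·(11q), so 10 ∣ k; and since 110 = 10·11, k = 11·(10q), so 11 ∣ k.

Both implications hold.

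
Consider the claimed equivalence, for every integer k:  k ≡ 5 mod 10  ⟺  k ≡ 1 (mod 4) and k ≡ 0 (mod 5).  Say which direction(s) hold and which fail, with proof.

Only the reverse direction holds.

Forward direction. This fails: k = 15 gives 15 ≡ 5 (mod 10) but 15 ≡ 3 (mod 4), so the conjunction on the right does not hold.

Converse. If k ≡ 1 (mod 4) and k ≡ 0 (mod 5), then by the Chinese remainder theorem k ≡ 5 (mod 20). Since 5 ≡ 5 (mod 10) and 10 ∣ 20, we get k ≡ 5 (mod 10).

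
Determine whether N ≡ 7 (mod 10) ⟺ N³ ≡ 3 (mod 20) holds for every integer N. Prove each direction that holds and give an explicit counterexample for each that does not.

[⇒] This fails: take N = 17. Then 17 ≡ 7 (mod 10), but 17³ = 4913 ≡ 13 (mod 20), not 3.

[⇐] Conversely, the residues r modulo 20 with r³ ≡ 3 (mod 20) are exactly {7}, and each is ≡ 7 (mod 10).

Only the converse holds.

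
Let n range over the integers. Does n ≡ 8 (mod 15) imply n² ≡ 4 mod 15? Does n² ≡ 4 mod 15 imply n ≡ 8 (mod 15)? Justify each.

The forward direction holds; the converse fails.

(⟹) Suppose n ≡ 8 (mod 15). Write n = 15j + 8. Then (15j + 8)² = 225j² + 240j + 64 = 15(15j² + 16j + 4) + 4, so n² ≡ 4 (mod 15).

(⟸) This fails: take n = 2. Then 2² = 4 ≡ 4 (mod 15), yet 2 ≡ 2 (mod 15), not 8.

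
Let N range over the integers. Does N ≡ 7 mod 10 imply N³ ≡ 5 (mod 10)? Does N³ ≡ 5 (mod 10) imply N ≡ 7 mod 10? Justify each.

Neither direction holds.

(→) This fails: take N = 7. Then 7 ≡ 7 (mod 10), but 7³ = 343 ≡ 3 (mod 10), not 5.

(←) This fails: take N = 5. Then 5³ = 125 ≡ 5 (mod 10), yet 5 ≡ 5 (mod 10), not 7.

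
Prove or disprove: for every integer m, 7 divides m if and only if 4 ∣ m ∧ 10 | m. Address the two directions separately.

(⟹) This fails: take m = 7. Certainly 7 ∣ 7, but 4 ∤ 7.

(⟸) This fails: take m = 20. Both 4 ∣ 20 and 10 ∣ 20, yet 20 is not a multiple of 7 (since 20 = 2·7 + 6), so 7 ∤ 20.

(⇒) fails and (⇐) fails.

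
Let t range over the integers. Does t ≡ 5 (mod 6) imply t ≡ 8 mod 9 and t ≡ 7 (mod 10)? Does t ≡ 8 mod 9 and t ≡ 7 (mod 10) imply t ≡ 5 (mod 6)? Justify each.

Not equivalent: only (⇐) holds.

(⇒) This fails: t = 65 gives 65 ≡ 5 (mod 6) but 65 ≡ 2 (mod 9), so the conjunction on the right does not hold.

(⇐) Conversely, if t ≡ 8 (mod 9) and t ≡ 7 (mod 10), then by the Chinese remainder theorem t ≡ 17 (mod 90). Since 17 ≡ 5 (mod 6) and 6 ∣ 90, we get t ≡ 5 (mod 6).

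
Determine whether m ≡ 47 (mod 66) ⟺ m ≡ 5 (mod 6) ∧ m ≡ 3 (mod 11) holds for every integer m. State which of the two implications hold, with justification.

(→) Suppose m ≡ 47 (mod 66); write m = 66j + 47. Since 6 ∣ 66, reducing mod 6 gives m ≡ 47 ≡ 5 (mod 6); since 11 ∣ 66, reducing mod 11 gives m ≡ 47 ≡ 3 (mod 11).

(←) Conversely, if m ≡ 5 (mod 6) and m ≡ 3 (mod 11), then by the Chinese remainder theorem m ≡ 47 (mod 66). This is exactly m ≡ 47 (mod 66).

The biconditional holds.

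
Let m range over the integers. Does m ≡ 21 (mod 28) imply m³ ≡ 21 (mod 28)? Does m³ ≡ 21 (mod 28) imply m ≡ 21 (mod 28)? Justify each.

Both implications hold.

(⟹) Suppose m ≡ 21 (mod 28). Write m = 28j + 21. Then (28j + 21)³ = 21952j³ + 49392j² + 37044j + 9261 = 28(784j³ + 1764j² + 1323j + 330) + 21, so m³ ≡ 21 (mod 28).

(⟸) Conversely, suppose m³ ≡ 21 (mod 28). The only residue r in {0, …, 27} with r³ ≡ 21 (mod 28) is r = 21, so m ≡ 21 (mod 28).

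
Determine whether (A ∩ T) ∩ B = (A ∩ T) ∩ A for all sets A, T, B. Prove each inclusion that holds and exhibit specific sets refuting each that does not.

The sets are not equal: only the forward inclusion holds.

Forward inclusion. Let x ∈ (A ∩ T) ∩ B. Then x ∈ A ∩ T ∩ B, from which x ∈ (A ∩ T) ∩ A.

Reverse inclusion. This inclusion fails. Take A = {1}, T = {1}, B = ∅; then 1 ∈ (A ∩ T) ∩ A but 1 ∉ (A ∩ T) ∩ B.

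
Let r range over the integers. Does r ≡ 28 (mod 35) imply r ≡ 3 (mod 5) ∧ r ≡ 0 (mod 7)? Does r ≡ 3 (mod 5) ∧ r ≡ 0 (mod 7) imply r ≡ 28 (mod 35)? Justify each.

(⇒) Suppose r ≡ 28 (mod 35); write r = 35j + 28. Since 5 ∣ 35, reducing mod 5 gives r ≡ 28 ≡ 3 (mod 5); since 7 ∣ 35, reducing mod 7 gives r ≡ 28 ≡ 0 (mod 7).

(⇐) Conversely, if r ≡ 3 (mod 5) and r ≡ 0 (mod 7), then by the Chinese remainder theorem r ≡ 28 (mod 35). This is exactly r ≡ 28 (mod 35).

Both implications hold.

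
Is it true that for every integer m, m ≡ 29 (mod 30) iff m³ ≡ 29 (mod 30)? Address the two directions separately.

Both implications hold.

Forward direction. Suppose m ≡ 29 (mod 30). Write m = 30j + 29. Then (30j + 29)³ = 27000j³ + 78300j² + 75690j + 24389 = 30(900j³ + 2610j² + 2523j + 812) + 29, so m³ ≡ 29 (mod 30).

Converse. Suppose m³ ≡ 29 (mod 30). The only residue r in {0, …, 29} with r³ ≡ 29 (mod 30) is r = 29, so m ≡ 29 (mod 30).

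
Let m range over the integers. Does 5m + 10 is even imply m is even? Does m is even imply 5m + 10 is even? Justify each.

(⇒) Suppose 5m + 10 is even. Since 5 is odd, 5m and m have the same parity, so 5m + 10 ≡ m + 10 (mod 2). As 10 is even, 5m + 10 is even exactly when m is even. Thus m is even.

(⇐) Conversely, suppose m is even; write m = 2j. Then 5m + 10 = 5·(2j) + 10 = 2·5j + 10, which is even.

Both implications hold.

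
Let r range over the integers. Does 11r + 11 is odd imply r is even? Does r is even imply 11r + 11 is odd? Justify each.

(⟹) Suppose 11r + 11 is odd. Since 11 is odd, 11r and r have the same parity, so 11r + 11 ≡ r + 11 (mod 2). As 11 is odd, 11r + 11 is odd exactly when r is even. Thus r is even.

(⟸) Conversely, suppose r is even; write r = 2j. Then 11r + 11 = 11·(2j) + 11 = 2·11j + 11, which is odd.

Both directions hold.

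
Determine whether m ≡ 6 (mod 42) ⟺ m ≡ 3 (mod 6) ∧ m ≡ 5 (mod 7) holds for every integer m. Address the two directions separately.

(⟹) This fails: m = 6 gives 6 ≡ 6 (mod 42) but 6 ≡ 0 (mod 6), so the conjunction on the right does not hold.

(⟸) This fails: m = 33 satisfies both congruences on the right (33 ≡ 3 mod 6 and 33 ≡ 5 mod 7) yet 33 ≡ 33 (mod 42), not 6.

(⇒) fails and (⇐) fails.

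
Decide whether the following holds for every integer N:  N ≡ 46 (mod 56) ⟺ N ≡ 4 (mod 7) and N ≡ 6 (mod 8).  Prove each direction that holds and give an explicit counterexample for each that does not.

Both implications hold.

[⇒] Suppose N ≡ 46 (mod 56); write N = 56j + 46. Since 7 ∣ 56, reducing mod 7 gives N ≡ 46 ≡ 4 (mod 7); since 8 ∣ 56, reducing mod 8 gives N ≡ 46 ≡ 6 (mod 8).

[⇐] Conversely, if N ≡ 4 (mod 7) and N ≡ 6 (mod 8), then by the Chinese remainder theorem N ≡ 46 (mod 56). This is exactly N ≡ 46 (mod 56).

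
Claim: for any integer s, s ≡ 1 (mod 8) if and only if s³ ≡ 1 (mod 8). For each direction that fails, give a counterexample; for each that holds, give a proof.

Equivalent; both directions hold.

(⟸) For the converse, argue contrapositively. If s ≢ 1 (mod 8), then s is congruent to one of 0, 2, 3, 4, 5, 6, 7 modulo 8, and these give s³ ≡ 0, 0, 3, 0, 5, 0, 7 respectively — never 1.

(⟹) Suppose s ≡ 1 (mod 8). Write s = 8j + 1. Then (8j + 1)³ = 512j³ + 192j² + 24j + 1 = 8(64j³ + 24j² + 3j) + 1, so s³ ≡ 1 (mod 8).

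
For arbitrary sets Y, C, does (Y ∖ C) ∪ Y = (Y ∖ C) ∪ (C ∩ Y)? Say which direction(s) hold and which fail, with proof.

The two sets are equal.

(⊆) Let x ∈ (Y ∖ C) ∪ Y. Then either x ∈ Y and x ∉ C; or x ∈ Y ∩ C. In each case x ∈ (Y ∖ C) ∪ (C ∩ Y), so (Y ∖ C) ∪ Y ⊆ (Y ∖ C) ∪ (C ∩ Y).

(⊇) Let x ∈ (Y ∖ C) ∪ (C ∩ Y). Then either x ∈ Y and x ∉ C; or x ∈ Y ∩ C. In each case x ∈ (Y ∖ C) ∪ Y, so (Y ∖ C) ∪ (C ∩ Y) ⊆ (Y ∖ C) ∪ Y.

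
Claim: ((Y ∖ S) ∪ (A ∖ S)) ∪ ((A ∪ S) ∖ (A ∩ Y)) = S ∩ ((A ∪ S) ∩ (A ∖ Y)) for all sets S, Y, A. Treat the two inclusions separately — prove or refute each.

(⊆) This inclusion fails. Take S = {1}, Y = ∅, A = ∅; then 1 ∈ ((Y ∖ S) ∪ (A ∖ S)) ∪ ((A ∪ S) ∖ (A ∩ Y)) but 1 ∉ S ∩ ((A ∪ S) ∩ (A ∖ Y)).

(⊇) Let x ∈ S ∩ ((A ∪ S) ∩ (A ∖ Y)). Then x ∈ S ∩ A and x ∉ Y, from which x ∈ ((Y ∖ S) ∪ (A ∖ S)) ∪ ((A ∪ S) ∖ (A ∩ Y)).

Only the reverse inclusion holds.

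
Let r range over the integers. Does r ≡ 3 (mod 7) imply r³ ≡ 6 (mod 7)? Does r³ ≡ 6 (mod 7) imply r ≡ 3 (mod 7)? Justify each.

(⇒) Suppose r ≡ 3 (mod 7). Write r = 7j + 3. Then (7j + 3)³ = 343j³ + 441j² + 189j + 27 = 7(49j³ + 63j² + 27j + 3) + 6, so r³ ≡ 6 (mod 7).

(⇐) This fails: take r = 5. Then 5³ = 125 ≡ 6 (mod 7), yet 5 ≡ 5 (mod 7), not 3.

(⇒) holds; (⇐) fails.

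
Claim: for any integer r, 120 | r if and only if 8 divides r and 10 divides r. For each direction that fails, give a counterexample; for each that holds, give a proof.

(→) If 120 ∣ r, write r = 120q. Since 120 = 15·8, r = 8·(15q), so 8 ∣ r; and since 120 = 12·10, r = 10·(12q), so 10 ∣ r.

(←) This fails: take r = 40. Both 8 ∣ 40 and 10 ∣ 40, yet 40 is not a multiple of 120 (since 40 = 0·120 + 40), so 120 ∤ 40.

Only the forward direction holds.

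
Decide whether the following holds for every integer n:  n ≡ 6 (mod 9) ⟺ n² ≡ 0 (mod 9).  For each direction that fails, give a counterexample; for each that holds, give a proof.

Only the forward direction holds.

(⟸) This fails: take n = 0. Then 0² = 0 ≡ 0 (mod 9), yet 0 ≡ 0 (mod 9), not 6.

(⟹) Suppose n ≡ 6 (mod 9). Write n = 9j + 6. Then (9j + 6)² = 81j² + 108j + 36 = 9(9j² + 12j + 4) + 0, so n² ≡ 0 (mod 9).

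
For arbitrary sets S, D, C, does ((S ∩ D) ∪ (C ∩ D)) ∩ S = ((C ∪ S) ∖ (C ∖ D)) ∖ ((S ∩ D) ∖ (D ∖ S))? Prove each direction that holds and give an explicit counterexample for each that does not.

Both inclusions fail.

(⊆) This inclusion fails. Take S = {1}, D = {1}, C = ∅; then 1 ∈ ((S ∩ D) ∪ (C ∩ D)) ∩ S but 1 ∉ ((C ∪ S) ∖ (C ∖ D)) ∖ ((S ∩ D) ∖ (D ∖ S)).

(⊇) This inclusion fails. Take S = {1}, D = ∅, C = ∅; then 1 ∈ ((C ∪ S) ∖ (C ∖ D)) ∖ ((S ∩ D) ∖ (D ∖ S)) but 1 ∉ ((S ∩ D) ∪ (C ∩ D)) ∩ S.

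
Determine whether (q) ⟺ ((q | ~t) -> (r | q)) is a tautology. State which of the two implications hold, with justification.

The forward direction holds; the converse fails.

[⇒] Assume the antecedent. If r is true, (q | ~t) -> (r | q) reduces to true regardless of the other variables. If r is false, the antecedent forces (r = F, q = T, t = F) or (r = F, q = T, t = T), and (q | ~t) -> (r | q) holds there. Either way (q | ~t) -> (r | q) holds.

[⇐] This fails. Under r = T, q = F, t = F, the left side is false but the right side is true.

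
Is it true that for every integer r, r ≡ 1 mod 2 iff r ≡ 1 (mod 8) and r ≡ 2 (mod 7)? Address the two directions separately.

The forward direction fails; the converse holds.

(←) If r ≡ 1 (mod 8) and r ≡ 2 (mod 7), then by the Chinese remainder theorem r ≡ 9 (mod 56). Since 9 ≡ 1 (mod 2) and 2 ∣ 56, we get r ≡ 1 (mod 2).

(→) This fails: r = 1 gives 1 ≡ 1 (mod 2) but 1 ≡ 1 (mod 7), so the conjunction on the right does not hold.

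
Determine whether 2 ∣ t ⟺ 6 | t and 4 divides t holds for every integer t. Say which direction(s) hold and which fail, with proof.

Forward direction. This fails: take t = 2. Certainly 2 ∣ 2, but 6 ∤ 2.

Converse. Suppose 6 ∣ t and 4 ∣ t. Any common multiple of 6 and 4 is a multiple of their lcm; here lcm(6, 4) = 6·4/gcd(6, 4) = 24/2 = 12, so 12 ∣ t. Since 2 ∣ 12, it follows that 2 ∣ t.

Only the reverse direction holds.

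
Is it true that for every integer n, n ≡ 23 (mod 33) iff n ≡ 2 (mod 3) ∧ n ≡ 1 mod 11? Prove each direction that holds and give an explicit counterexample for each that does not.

[⇒] Suppose n ≡ 23 (mod 33); write n = 33j + 23. Since 3 ∣ 33, reducing mod 3 gives n ≡ 23 ≡ 2 (mod 3); since 11 ∣ 33, reducing mod 11 gives n ≡ 23 ≡ 1 (mod 11).

[⇐] Conversely, if n ≡ 2 (mod 3) and n ≡ 1 (mod 11), then by the Chinese remainder theorem n ≡ 23 (mod 33). This is exactly n ≡ 23 (mod 33).

Both directions hold.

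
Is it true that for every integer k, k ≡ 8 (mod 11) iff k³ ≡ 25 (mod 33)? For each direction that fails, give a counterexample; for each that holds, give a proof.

[⇒] This fails: take k = 8. Then 8 ≡ 8 (mod 11), but 8³ = 512 ≡ 17 (mod 33), not 25.

[⇐] This fails: take k = 31. Then 31³ = 29791 ≡ 25 (mod 33), yet 31 ≡ 9 (mod 11), not 8.

Neither direction holds.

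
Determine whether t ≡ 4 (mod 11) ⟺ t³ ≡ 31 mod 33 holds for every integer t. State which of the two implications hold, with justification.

(⇒) fails; (⇐) holds.

[⇒] This fails: take t = 15. Then 15 ≡ 4 (mod 11), but 15³ = 3375 ≡ 9 (mod 33), not 31.

[⇐] Conversely, the residues r modulo 33 with r³ ≡ 31 (mod 33) are exactly {4}, and each is ≡ 4 (mod 11).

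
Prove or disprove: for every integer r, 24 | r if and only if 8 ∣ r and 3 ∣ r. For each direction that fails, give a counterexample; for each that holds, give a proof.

Equivalent; both directions hold.

(⟹) If 24 ∣ r, write r = 24q. Since 24 = 3·8, r = 8·(3q), so 8 ∣ r; and since 24 = 8·3, r = 3·(8q), so 3 ∣ r.

(⟸) Suppose 8 ∣ r and 3 ∣ r. Any common multiple of 8 and 3 is a multiple of their lcm; here gcd(8, 3) = 1, so lcm(8, 3) = 8·3 = 24, so 24 ∣ r.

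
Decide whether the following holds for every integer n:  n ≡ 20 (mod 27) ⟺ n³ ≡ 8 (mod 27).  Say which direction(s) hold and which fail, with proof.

Forward direction. Suppose n ≡ 20 (mod 27). Write n = 27j + 20. Then (27j + 20)³ = 19683j³ + 43740j² + 32400j + 8000 = 27(729j³ + 1620j² + 1200j + 296) + 8, so n³ ≡ 8 (mod 27).

Converse. This fails: take n = 2. Then 2³ = 8 ≡ 8 (mod 27), yet 2 ≡ 2 (mod 27), not 20.

Only the forward direction holds.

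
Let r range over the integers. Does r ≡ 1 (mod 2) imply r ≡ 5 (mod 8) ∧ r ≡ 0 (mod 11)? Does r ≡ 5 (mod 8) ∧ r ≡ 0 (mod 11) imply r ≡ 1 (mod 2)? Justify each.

Only the converse holds.

(⟸) If r ≡ 5 (mod 8) and r ≡ 0 (mod 11), then by the Chinese remainder theorem r ≡ 77 (mod 88). Since 77 ≡ 1 (mod 2) and 2 ∣ 88, we get r ≡ 1 (mod 2).

(⟹) This fails: r = 1 gives 1 ≡ 1 (mod 2) but 1 ≡ 1 (mod 8), so the conjunction on the right does not hold.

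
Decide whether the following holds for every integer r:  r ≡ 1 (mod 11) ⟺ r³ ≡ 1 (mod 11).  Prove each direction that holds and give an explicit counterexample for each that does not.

Equivalent; both directions hold.

(⇒) Suppose r ≡ 1 (mod 11). Write r = 11j + 1. Then (11j + 1)³ = 1331j³ + 363j² + 33j + 1 = 11(121j³ + 33j² + 3j) + 1, so r³ ≡ 1 (mod 11).

(⇐) For the converse, argue contrapositively. If r ≢ 1 (mod 11), then r is congruent to one of 0, 2, 3, 4, 5, 6, 7, 8, 9, 10 modulo 11, and these give r³ ≡ 0, 8, 5, 9, 4, 7, 2, 6, 3, 10 respectively — never 1.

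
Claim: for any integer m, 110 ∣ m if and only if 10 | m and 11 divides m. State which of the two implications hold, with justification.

[⇒] If 110 ∣ m, write m = 110q. Since 110 = 11·10, m = 10·(11q), so 10 ∣ m; and since 110 = 10·11, m = 11·(10q), so 11 ∣ m.

[⇐] Suppose 10 ∣ m and 11 ∣ m. Any common multiple of 10 and 11 is a multiple of their lcm; here gcd(10, 11) = 1, so lcm(10, 11) = 10·11 = 110, so 110 ∣ m.

The biconditional holds.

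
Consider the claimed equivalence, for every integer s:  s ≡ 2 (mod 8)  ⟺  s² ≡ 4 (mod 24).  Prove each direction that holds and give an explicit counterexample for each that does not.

(→) This fails: take s = 18. Then 18 ≡ 2 (mod 8), but 18² = 324 ≡ 12 (mod 24), not 4.

(←) This fails: take s = 14. Then 14² = 196 ≡ 4 (mod 24), yet 14 ≡ 6 (mod 8), not 2.

Neither direction holds.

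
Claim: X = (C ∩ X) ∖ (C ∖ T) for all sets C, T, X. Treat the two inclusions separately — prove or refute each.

Reverse inclusion. Let x ∈ (C ∩ X) ∖ (C ∖ T). Then x ∈ C ∩ T ∩ X, from which x ∈ X.

Forward inclusion. This inclusion fails. Take C = ∅, T = ∅, X = {1}; then 1 ∈ X but 1 ∉ (C ∩ X) ∖ (C ∖ T).

The sets are not equal: only the reverse inclusion holds.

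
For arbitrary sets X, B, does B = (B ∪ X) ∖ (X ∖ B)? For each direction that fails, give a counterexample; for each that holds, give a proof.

(⟹) Let x ∈ B. Then either x ∈ B and x ∉ X; or x ∈ X ∩ B. In each case x ∈ (B ∪ X) ∖ (X ∖ B), so B ⊆ (B ∪ X) ∖ (X ∖ B).

(⟸) Let x ∈ (B ∪ X) ∖ (X ∖ B). Then either x ∈ B and x ∉ X; or x ∈ X ∩ B. In each case x ∈ B, so (B ∪ X) ∖ (X ∖ B) ⊆ B.

Both inclusions hold; the sets are equal.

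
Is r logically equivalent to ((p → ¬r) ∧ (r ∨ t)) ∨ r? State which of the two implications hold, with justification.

Not equivalent: only (⇒) holds.

(⟹) Assume the antecedent. If r is true, ((p → ¬r) ∧ (r ∨ t)) ∨ r reduces to true regardless of the other variables. If r is false, the antecedent cannot hold. Either way ((p → ¬r) ∧ (r ∨ t)) ∨ r holds.

(⟸) This fails. Under r = F, p = F, t = T, the left side is false but the right side is true.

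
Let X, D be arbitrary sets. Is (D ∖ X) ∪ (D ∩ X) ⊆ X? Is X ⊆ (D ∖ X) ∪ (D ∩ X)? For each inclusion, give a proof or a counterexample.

Forward inclusion. This inclusion fails. Take X = ∅, D = {1}; then 1 ∈ (D ∖ X) ∪ (D ∩ X) but 1 ∉ X.

Reverse inclusion. This inclusion fails. Take X = {1}, D = ∅; then 1 ∈ X but 1 ∉ (D ∖ X) ∪ (D ∩ X).

Both inclusions fail.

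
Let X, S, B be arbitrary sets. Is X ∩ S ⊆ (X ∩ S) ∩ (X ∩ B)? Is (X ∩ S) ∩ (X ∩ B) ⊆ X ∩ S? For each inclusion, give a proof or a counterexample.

(⊆) fails; (⊇) holds.

(⟸) Let x ∈ (X ∩ S) ∩ (X ∩ B). Then x ∈ X ∩ S ∩ B, from which x ∈ X ∩ S.

(⟹) This inclusion fails. Take X = {1}, S = {1}, B = ∅; then 1 ∈ X ∩ S but 1 ∉ (X ∩ S) ∩ (X ∩ B).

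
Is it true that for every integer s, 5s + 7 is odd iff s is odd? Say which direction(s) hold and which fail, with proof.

[⇒] This fails: s = 0 gives 5s + 7 = 7, which is odd, but 0 is even, not odd.

[⇐] This also fails: s = 5 is odd, but 5s + 7 = 32 is even, not odd.

Neither implication holds.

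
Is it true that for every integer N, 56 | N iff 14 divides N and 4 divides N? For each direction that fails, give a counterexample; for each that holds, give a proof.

Only the forward direction holds.

(⟹) If 56 ∣ N, write N = 56q. Since 56 = 4·14, N = 14·(4q), so 14 ∣ N; and since 56 = 14·4, N = 4·(14q), so 4 ∣ N.

(⟸) This fails: take N = 28. Both 14 ∣ 28 and 4 ∣ 28, yet 28 is not a multiple of 56 (since 28 = 0·56 + 28), so 56 ∤ 28.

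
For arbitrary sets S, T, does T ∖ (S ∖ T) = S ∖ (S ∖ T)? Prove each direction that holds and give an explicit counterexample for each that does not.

Only the reverse inclusion holds.

(⊆) This inclusion fails. Take S = ∅, T = {1}; then 1 ∈ T ∖ (S ∖ T) but 1 ∉ S ∖ (S ∖ T).

(⊇) Let x ∈ S ∖ (S ∖ T). Then x ∈ S ∩ T, from which x ∈ T ∖ (S ∖ T).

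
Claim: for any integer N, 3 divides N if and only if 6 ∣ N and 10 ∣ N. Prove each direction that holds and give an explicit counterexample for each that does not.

The forward direction fails; the converse holds.

(⟹) This fails: take N = 3. Certainly 3 ∣ 3, but 6 ∤ 3.

(⟸) Suppose 6 ∣ N and 10 ∣ N. Any common multiple of 6 and 10 is a multiple of their lcm; here lcm(6, 10) = 6·10/gcd(6, 10) = 60/2 = 30, so 30 ∣ N. Since 3 ∣ 30, it follows that 3 ∣ N.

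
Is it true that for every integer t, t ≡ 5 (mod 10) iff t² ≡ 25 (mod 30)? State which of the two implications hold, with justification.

[⇒] This fails: take t = 15. Then 15 ≡ 5 (mod 10), but 15² = 225 ≡ 15 (mod 30), not 25.

[⇐] Conversely, the residues r modulo 30 with r² ≡ 25 (mod 30) are exactly {5, 25}, and each is ≡ 5 (mod 10).

The forward direction fails; the converse holds.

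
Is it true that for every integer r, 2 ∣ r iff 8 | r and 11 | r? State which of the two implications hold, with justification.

Forward direction. This fails: take r = 2. Certainly 2 ∣ 2, but 8 ∤ 2.

Converse. Suppose 8 ∣ r and 11 ∣ r. Any common multiple of 8 and 11 is a multiple of their lcm; here gcd(8, 11) = 1, so lcm(8, 11) = 8·11 = 88, so 88 ∣ r. Since 2 ∣ 88, it follows that 2 ∣ r.

The forward direction fails; the converse holds.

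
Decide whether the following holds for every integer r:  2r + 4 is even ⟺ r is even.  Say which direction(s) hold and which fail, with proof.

Only the reverse direction holds.

[⇒] This fails: take r = 5. Then 2r + 4 = 14, which is even, yet r = 5 is odd, not even.

[⇐] Suppose r is even. Since 2 is even, 2r is even for every r, so 2r + 4 has the same parity as 4, which is even. Hence 2r + 4 is even.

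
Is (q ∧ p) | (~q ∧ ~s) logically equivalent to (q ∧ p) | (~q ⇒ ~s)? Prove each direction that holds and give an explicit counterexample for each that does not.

The forward direction holds; the converse fails.

(→) Assume the antecedent. If s is true, the antecedent forces (p = T, s = T, q = T), and (q ∧ p) | (~q ⇒ ~s) holds there. If s is false, (q ∧ p) | (~q ⇒ ~s) reduces to true regardless of the other variables. Either way (q ∧ p) | (~q ⇒ ~s) holds.

(←) This fails. Under p = F, s = F, q = T, the left side is false but the right side is true.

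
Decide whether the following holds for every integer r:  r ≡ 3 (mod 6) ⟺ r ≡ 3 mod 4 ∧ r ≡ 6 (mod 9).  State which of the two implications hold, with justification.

Not equivalent: only (⇐) holds.

Forward direction. This fails: r = 33 gives 33 ≡ 3 (mod 6) but 33 ≡ 1 (mod 4), so the conjunction on the right does not hold.

Converse. If r ≡ 3 (mod 4) and r ≡ 6 (mod 9), then by the Chinese remainder theorem r ≡ 15 (mod 36). Since 15 ≡ 3 (mod 6) and 6 ∣ 36, we get r ≡ 3 (mod 6).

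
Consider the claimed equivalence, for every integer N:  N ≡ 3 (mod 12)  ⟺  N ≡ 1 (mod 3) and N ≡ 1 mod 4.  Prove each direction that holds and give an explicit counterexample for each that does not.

(⇒) This fails: N = 3 gives 3 ≡ 3 (mod 12) but 3 ≡ 0 (mod 3), so the conjunction on the right does not hold.

(⇐) This fails: N = 1 satisfies both congruences on the right (1 ≡ 1 mod 3 and 1 ≡ 1 mod 4) yet 1 ≡ 1 (mod 12), not 3.

Neither implication holds.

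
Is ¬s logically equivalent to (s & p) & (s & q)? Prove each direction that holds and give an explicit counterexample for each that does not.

(→) This fails. Under s = F, q = F, p = F, the left side is true but the right side is false.

(←) This fails. Under s = T, q = T, p = T, the left side is false but the right side is true.

Neither implication holds.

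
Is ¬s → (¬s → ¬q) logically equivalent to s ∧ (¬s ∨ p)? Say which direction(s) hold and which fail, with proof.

[⇐] Assume the antecedent. If q is true, the antecedent forces (q = T, s = T, p = T), and ¬s → (¬s → ¬q) holds there. If q is false, ¬s → (¬s → ¬q) reduces to true regardless of the other variables. Either way ¬s → (¬s → ¬q) holds.

[⇒] This fails. Under q = F, s = F, p = F, the left side is true but the right side is false.

(⇒) fails; (⇐) holds.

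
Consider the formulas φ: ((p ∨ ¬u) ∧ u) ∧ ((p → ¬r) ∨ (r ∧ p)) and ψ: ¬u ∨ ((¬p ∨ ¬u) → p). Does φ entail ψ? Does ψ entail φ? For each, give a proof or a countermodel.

Only the forward direction holds.

[⇒] Assume the antecedent. If p is true, ¬u ∨ ((¬p ∨ ¬u) → p) reduces to true regardless of the other variables. If p is false, the antecedent cannot hold. Either way ¬u ∨ ((¬p ∨ ¬u) → p) holds.

[⇐] This fails. Under p = F, u = F, r = F, the left side is false but the right side is true.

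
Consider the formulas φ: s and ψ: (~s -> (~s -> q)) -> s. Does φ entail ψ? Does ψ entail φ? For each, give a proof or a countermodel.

The forward direction holds; the converse fails.

Converse. This fails. Under s = F, q = F, the left side is false but the right side is true.

Forward direction. Assume the antecedent. If s is true, (~s -> (~s -> q)) -> s reduces to true regardless of the other variables. If s is false, the antecedent cannot hold. Either way (~s -> (~s -> q)) -> s holds.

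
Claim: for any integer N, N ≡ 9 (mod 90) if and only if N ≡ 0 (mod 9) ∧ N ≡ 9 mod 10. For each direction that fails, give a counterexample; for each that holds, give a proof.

Equivalent; both directions hold.

(⟹) Suppose N ≡ 9 (mod 90); write N = 90j + 9. Since 9 ∣ 90, reducing mod 9 gives N ≡ 9 ≡ 0 (mod 9); since 10 ∣ 90, reducing mod 10 gives N ≡ 9 (mod 10).

(⟸) Conversely, if N ≡ 0 (mod 9) and N ≡ 9 (mod 10), then by the Chinese remainder theorem N ≡ 9 (mod 90). This is exactly N ≡ 9 (mod 90).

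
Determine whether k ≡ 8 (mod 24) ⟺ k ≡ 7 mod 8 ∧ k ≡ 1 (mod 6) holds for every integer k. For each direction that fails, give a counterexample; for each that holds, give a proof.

(→) This fails: k = 8 gives 8 ≡ 8 (mod 24) but 8 ≡ 0 (mod 8), so the conjunction on the right does not hold.

(←) This fails: k = 7 satisfies both congruences on the right (7 ≡ 7 mod 8 and 7 ≡ 1 mod 6) yet 7 ≡ 7 (mod 24), not 8.

(⇒) fails and (⇐) fails.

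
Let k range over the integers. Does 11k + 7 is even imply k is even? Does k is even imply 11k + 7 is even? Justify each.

(⇒) This fails: k = 7 gives 11k + 7 = 84, which is even, but 7 is odd, not even.

(⇐) This also fails: k = 4 is even, but 11k + 7 = 51 is odd, not even.

Both directions fail.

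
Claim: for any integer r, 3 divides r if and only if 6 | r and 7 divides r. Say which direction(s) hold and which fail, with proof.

(⇐) Suppose 6 ∣ r and 7 ∣ r. Any common multiple of 6 and 7 is a multiple of their lcm; here gcd(6, 7) = 1, so lcm(6, 7) = 6·7 = 42, so 42 ∣ r. Since 3 ∣ 42, it follows that 3 ∣ r.

(⇒) This fails: take r = 3. Certainly 3 ∣ 3, but 6 ∤ 3.

(⇒) fails; (⇐) holds.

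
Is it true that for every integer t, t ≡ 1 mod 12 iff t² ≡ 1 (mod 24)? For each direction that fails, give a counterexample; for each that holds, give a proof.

Forward direction. Suppose t ≡ 1 (mod 12). Working modulo 24, t ∈ {1, 13}; for each such r, r² ≡ 1 (mod 24).

Converse. This fails: take t = 5. Then 5² = 25 ≡ 1 (mod 24), yet 5 ≡ 5 (mod 12), not 1.

The forward direction holds; the converse fails.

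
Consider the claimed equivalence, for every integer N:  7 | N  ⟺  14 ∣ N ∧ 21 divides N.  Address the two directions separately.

(→) This fails: take N = 7. Certainly 7 ∣ 7, but 14 ∤ 7.

(←) Suppose 14 ∣ N and 21 ∣ N. Any common multiple of 14 and 21 is a multiple of their lcm; here lcm(14, 21) = 14·21/gcd(14, 21) = 294/7 = 42, so 42 ∣ N. Since 7 ∣ 42, it follows that 7 ∣ N.

Only the reverse direction holds.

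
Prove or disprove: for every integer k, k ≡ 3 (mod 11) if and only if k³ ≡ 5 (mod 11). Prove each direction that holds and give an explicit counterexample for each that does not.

The biconditional holds.

(⟸) Suppose k³ ≡ 5 (mod 11). The only residue r in {0, …, 10} with r³ ≡ 5 (mod 11) is r = 3, so k ≡ 3 (mod 11).

(⟹) Suppose k ≡ 3 (mod 11). Write k = 11j + 3. Then (11j + 3)³ = 1331j³ + 1089j² + 297j + 27 = 11(121j³ + 99j² + 27j + 2) + 5, so k³ ≡ 5 (mod 11).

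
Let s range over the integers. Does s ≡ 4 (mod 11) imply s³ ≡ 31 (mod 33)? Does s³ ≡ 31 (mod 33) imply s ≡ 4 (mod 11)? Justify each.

The forward direction fails; the converse holds.

[⇐] The residues r modulo 33 with r³ ≡ 31 (mod 33) are exactly {4}, and each is ≡ 4 (mod 11).

[⇒] This fails: take s = 15. Then 15 ≡ 4 (mod 11), but 15³ = 3375 ≡ 9 (mod 33), not 31.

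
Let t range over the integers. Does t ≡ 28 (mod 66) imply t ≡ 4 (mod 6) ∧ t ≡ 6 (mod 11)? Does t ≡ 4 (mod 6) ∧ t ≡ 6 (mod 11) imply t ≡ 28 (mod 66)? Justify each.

Both directions hold; the statement is true.

(⟹) Suppose t ≡ 28 (mod 66); write t = 66j + 28. Since 6 ∣ 66, reducing mod 6 gives t ≡ 28 ≡ 4 (mod 6); since 11 ∣ 66, reducing mod 11 gives t ≡ 28 ≡ 6 (mod 11).

(⟸) Conversely, if t ≡ 4 (mod 6) and t ≡ 6 (mod 11), then by the Chinese remainder theorem t ≡ 28 (mod 66). This is exactly t ≡ 28 (mod 66).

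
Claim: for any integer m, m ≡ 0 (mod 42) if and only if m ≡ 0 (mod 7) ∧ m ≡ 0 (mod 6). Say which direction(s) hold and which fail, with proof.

The biconditional holds.

Converse. If m ≡ 0 (mod 7) and m ≡ 0 (mod 6), then by the Chinese remainder theorem m ≡ 0 (mod 42). This is exactly m ≡ 0 (mod 42).

Forward direction. Suppose m ≡ 0 (mod 42); write m = 42j + 0. Since 7 ∣ 42, reducing mod 7 gives m ≡ 0 (mod 7); since 6 ∣ 42, reducing mod 6 gives m ≡ 0 (mod 6).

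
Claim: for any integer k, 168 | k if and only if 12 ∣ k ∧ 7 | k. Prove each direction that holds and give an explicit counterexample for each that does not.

Only the forward implication holds.

(⇒) If 168 ∣ k, write k = 168q. Since 168 = 14·12, k = 12·(14q), so 12 ∣ k; and since 168 = 24·7, k = 7·(24q), so 7 ∣ k.

(⇐) This fails: take k = 84. Both 12 ∣ 84 and 7 ∣ 84, yet 84 is not a multiple of 168 (since 84 = 0·168 + 84), so 168 ∤ 84.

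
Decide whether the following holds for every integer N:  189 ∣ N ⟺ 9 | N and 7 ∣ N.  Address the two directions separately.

[⇒] If 189 ∣ N, write N = 189q. Since 189 = 21·9, N = 9·(21q), so 9 ∣ N; and since 189 = 27·7, N = 7·(27q), so 7 ∣ N.

[⇐] This fails: take N = 63. Both 9 ∣ 63 and 7 ∣ 63, yet 63 is not a multiple of 189 (since 63 = 0·189 + 63), so 189 ∤ 63.

(⇒) holds; (⇐) fails.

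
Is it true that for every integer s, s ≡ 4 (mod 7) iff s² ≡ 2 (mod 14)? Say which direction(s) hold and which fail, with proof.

(⟹) This fails: take s = 11. Then 11 ≡ 4 (mod 7), but 11² = 121 ≡ 9 (mod 14), not 2.

(⟸) This fails: take s = 10. Then 10² = 100 ≡ 2 (mod 14), yet 10 ≡ 3 (mod 7), not 4.

Both directions fail.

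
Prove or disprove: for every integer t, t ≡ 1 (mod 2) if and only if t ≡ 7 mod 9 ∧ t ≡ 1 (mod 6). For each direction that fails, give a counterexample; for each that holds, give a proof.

(→) This fails: t = 1 gives 1 ≡ 1 (mod 2) but 1 ≡ 1 (mod 9), so the conjunction on the right does not hold.

(←) Conversely, if t ≡ 7 (mod 9) and t ≡ 1 (mod 6), then by the Chinese remainder theorem t ≡ 7 (mod 18). Since 7 ≡ 1 (mod 2) and 2 ∣ 18, we get t ≡ 1 (mod 2).

Only the converse holds.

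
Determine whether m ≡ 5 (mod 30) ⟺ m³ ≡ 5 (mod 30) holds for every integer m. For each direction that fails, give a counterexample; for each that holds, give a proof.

Forward direction. Suppose m ≡ 5 (mod 30). Write m = 30j + 5. Then (30j + 5)³ = 27000j³ + 13500j² + 2250j + 125 = 30(900j³ + 450j² + 75j + 4) + 5, so m³ ≡ 5 (mod 30).

Converse. Suppose m³ ≡ 5 (mod 30). The only residue r in {0, …, 29} with r³ ≡ 5 (mod 30) is r = 5, so m ≡ 5 (mod 30).

Both directions hold; the statement is true.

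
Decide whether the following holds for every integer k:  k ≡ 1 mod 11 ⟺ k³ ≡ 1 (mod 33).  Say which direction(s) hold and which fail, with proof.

The forward direction fails; the converse holds.

[⇒] This fails: take k = 12. Then 12 ≡ 1 (mod 11), but 12³ = 1728 ≡ 12 (mod 33), not 1.

[⇐] Conversely, the residues r modulo 33 with r³ ≡ 1 (mod 33) are exactly {1}, and each is ≡ 1 (mod 11).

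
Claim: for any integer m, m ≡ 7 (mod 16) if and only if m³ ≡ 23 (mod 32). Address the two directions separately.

Only the converse holds.

Forward direction. This fails: take m = 23. Then 23 ≡ 7 (mod 16), but 23³ = 12167 ≡ 7 (mod 32), not 23.

Converse. The residues r modulo 32 with r³ ≡ 23 (mod 32) are exactly {7}, and each is ≡ 7 (mod 16).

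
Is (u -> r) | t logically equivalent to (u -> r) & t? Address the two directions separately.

Only the reverse direction holds.

(→) This fails. Under u = F, t = F, r = F, the left side is true but the right side is false.

(←) Assume the antecedent. If u is true, the antecedent forces (u = T, t = T, r = T), and (u -> r) | t holds there. If u is false, (u -> r) | t reduces to true regardless of the other variables. Either way (u -> r) | t holds.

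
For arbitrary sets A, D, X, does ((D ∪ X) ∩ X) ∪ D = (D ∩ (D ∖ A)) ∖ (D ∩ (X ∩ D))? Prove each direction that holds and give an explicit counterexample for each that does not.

(⊆) fails; (⊇) holds.

(⟹) This inclusion fails. Take A = {1}, D = {1}, X = ∅; then 1 ∈ ((D ∪ X) ∩ X) ∪ D but 1 ∉ (D ∩ (D ∖ A)) ∖ (D ∩ (X ∩ D)).

(⟸) Let x ∈ (D ∩ (D ∖ A)) ∖ (D ∩ (X ∩ D)). Then x ∈ D and x ∉ A, X, from which x ∈ ((D ∪ X) ∩ X) ∪ D.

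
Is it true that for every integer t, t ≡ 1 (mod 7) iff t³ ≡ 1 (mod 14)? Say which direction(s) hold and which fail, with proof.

(⇒) fails and (⇐) fails.

(⟹) This fails: take t = 8. Then 8 ≡ 1 (mod 7), but 8³ = 512 ≡ 8 (mod 14), not 1.

(⟸) This fails: take t = 9. Then 9³ = 729 ≡ 1 (mod 14), yet 9 ≡ 2 (mod 7), not 1.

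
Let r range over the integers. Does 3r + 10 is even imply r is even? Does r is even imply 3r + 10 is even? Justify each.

Both directions hold.

(←) Suppose r is even; write r = 2j. Then 3r + 10 = 3·(2j) + 10 = 2·3j + 10, which is even.

(→) Suppose 3r + 10 is even. Since 3 is odd, 3r and r have the same parity, so 3r + 10 ≡ r + 10 (mod 2). As 10 is even, 3r + 10 is even exactly when r is even. Thus r is even.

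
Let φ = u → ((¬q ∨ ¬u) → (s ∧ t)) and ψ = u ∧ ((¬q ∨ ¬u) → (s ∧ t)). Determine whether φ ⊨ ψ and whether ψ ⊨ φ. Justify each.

[⇒] This fails. Under q = F, s = F, t = F, u = F, the left side is true but the right side is false.

[⇐] Assume the antecedent. If q is true, u → ((¬q ∨ ¬u) → (s ∧ t)) reduces to true regardless of the other variables. If q is false, the antecedent forces (q = F, s = T, t = T, u = T), and u → ((¬q ∨ ¬u) → (s ∧ t)) holds there. Either way u → ((¬q ∨ ¬u) → (s ∧ t)) holds.

Only the converse holds.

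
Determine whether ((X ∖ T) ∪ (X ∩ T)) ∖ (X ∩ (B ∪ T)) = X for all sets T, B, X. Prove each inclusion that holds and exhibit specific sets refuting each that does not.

The sets are not equal: only the forward inclusion holds.

(⟹) Let x ∈ ((X ∖ T) ∪ (X ∩ T)) ∖ (X ∩ (B ∪ T)). Then x ∈ X and x ∉ T, B, from which x ∈ X.

(⟸) This inclusion fails. Take T = {1}, B = ∅, X = {1}; then 1 ∈ X but 1 ∉ ((X ∖ T) ∪ (X ∩ T)) ∖ (X ∩ (B ∪ T)).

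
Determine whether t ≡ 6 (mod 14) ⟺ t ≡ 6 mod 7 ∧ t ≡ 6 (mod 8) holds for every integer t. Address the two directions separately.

[⇒] This fails: t = 48 gives 48 ≡ 6 (mod 14) but 48 ≡ 0 (mod 8), so the conjunction on the right does not hold.

[⇐] Conversely, if t ≡ 6 (mod 7) and t ≡ 6 (mod 8), then by the Chinese remainder theorem t ≡ 6 (mod 56). Since 6 ≡ 6 (mod 14) and 14 ∣ 56, we get t ≡ 6 (mod 14).

(⇒) fails; (⇐) holds.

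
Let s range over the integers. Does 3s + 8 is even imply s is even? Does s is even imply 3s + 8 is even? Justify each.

Both implications hold.

(⟹) Suppose 3s + 8 is even. Since 3 is odd, 3s and s have the same parity, so 3s + 8 ≡ s + 8 (mod 2). As 8 is even, 3s + 8 is even exactly when s is even. Thus s is even.

(⟸) Conversely, suppose s is even; write s = 2j. Then 3s + 8 = 3·(2j) + 8 = 2·3j + 8, which is even.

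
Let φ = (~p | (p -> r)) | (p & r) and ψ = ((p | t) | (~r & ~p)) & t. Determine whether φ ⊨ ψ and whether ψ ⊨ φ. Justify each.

Neither implication holds.

(⟹) This fails. Under t = F, r = F, p = F, the left side is true but the right side is false.

(⟸) This fails. Under t = T, r = F, p = T, the left side is false but the right side is true.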